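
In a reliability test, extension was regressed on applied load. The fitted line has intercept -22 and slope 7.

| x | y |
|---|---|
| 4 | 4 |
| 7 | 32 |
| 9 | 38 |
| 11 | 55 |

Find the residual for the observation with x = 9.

e = -3

ŷ = -22 + 7·9 = 41
e = 38 − 41 = -3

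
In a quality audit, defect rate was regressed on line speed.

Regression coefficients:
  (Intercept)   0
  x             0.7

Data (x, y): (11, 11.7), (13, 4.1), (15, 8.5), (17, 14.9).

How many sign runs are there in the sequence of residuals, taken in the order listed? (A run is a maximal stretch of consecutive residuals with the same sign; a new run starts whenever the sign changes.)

x=11: ŷ = 0.7·11 = 7.7; e = 11.7 − 7.7 = 4
x=13: ŷ = 0.7·13 = 9.1; e = 4.1 − 9.1 = -5
x=15: ŷ = 0.7·15 = 10.5; e = 8.5 − 10.5 = -2
x=17: ŷ = 0.7·17 = 11.9; e = 14.9 − 11.9 = 3
Signs: + − − +
Runs: +×1, −×2, +×1 → 3

3 runs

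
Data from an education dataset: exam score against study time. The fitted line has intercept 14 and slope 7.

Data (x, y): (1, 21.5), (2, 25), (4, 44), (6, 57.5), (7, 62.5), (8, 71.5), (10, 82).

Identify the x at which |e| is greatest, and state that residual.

x=1: ŷ = 14 + 7·1 = 21; e = 21.5 − 21 = 0.5
x=2: ŷ = 14 + 7·2 = 28; e = 25 − 28 = -3
x=4: ŷ = 14 + 7·4 = 42; e = 44 − 42 = 2
x=6: ŷ = 14 + 7·6 = 56; e = 57.5 − 56 = 1.5
x=7: ŷ = 14 + 7·7 = 63; e = 62.5 − 63 = -0.5
x=8: ŷ = 14 + 7·8 = 70; e = 71.5 − 70 = 1.5
x=10: ŷ = 14 + 7·10 = 84; e = 82 − 84 = -2
Largest |e| is 3 at x = 2, residual -3.

x = 2, e = -3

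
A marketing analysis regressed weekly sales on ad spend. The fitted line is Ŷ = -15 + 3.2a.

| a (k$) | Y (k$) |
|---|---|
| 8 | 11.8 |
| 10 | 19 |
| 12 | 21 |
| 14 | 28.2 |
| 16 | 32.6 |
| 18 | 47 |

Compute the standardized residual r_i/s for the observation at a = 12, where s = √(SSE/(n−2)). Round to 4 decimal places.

a=8: Ŷ = -15 + 3.2·8 = 10.6; r = 11.8 − 10.6 = 1.2
a=10: Ŷ = -15 + 3.2·10 = 17; r = 19 − 17 = 2
a=12: Ŷ = -15 + 3.2·12 = 23.4; r = 21 − 23.4 = -2.4
a=14: Ŷ = -15 + 3.2·14 = 29.8; r = 28.2 − 29.8 = -1.6
a=16: Ŷ = -15 + 3.2·16 = 36.2; r = 32.6 − 36.2 = -3.6
a=18: Ŷ = -15 + 3.2·18 = 42.6; r = 47 − 42.6 = 4.4
SSE = 1.44 + 4 + 5.76 + 2.56 + 12.96 + 19.36 = 46.08
s = √(46.08/4) = 3.39411
r/s = -2.4 / 3.39411 = -0.7071

-0.7071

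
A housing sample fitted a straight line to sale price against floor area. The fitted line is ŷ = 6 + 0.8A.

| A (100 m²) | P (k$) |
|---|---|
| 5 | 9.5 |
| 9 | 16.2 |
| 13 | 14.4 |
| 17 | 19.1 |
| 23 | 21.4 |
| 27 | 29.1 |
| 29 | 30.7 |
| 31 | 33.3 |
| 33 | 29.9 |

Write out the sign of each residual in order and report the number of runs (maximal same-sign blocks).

5 runs

A=5: ŷ = 6 + 0.8·5 = 10; r = 9.5 − 10 = -0.5
A=9: ŷ = 6 + 0.8·9 = 13.2; r = 16.2 − 13.2 = 3
A=13: ŷ = 6 + 0.8·13 = 16.4; r = 14.4 − 16.4 = -2
A=17: ŷ = 6 + 0.8·17 = 19.6; r = 19.1 − 19.6 = -0.5
A=23: ŷ = 6 + 0.8·23 = 24.4; r = 21.4 − 24.4 = -3
A=27: ŷ = 6 + 0.8·27 = 27.6; r = 29.1 − 27.6 = 1.5
A=29: ŷ = 6 + 0.8·29 = 29.2; r = 30.7 − 29.2 = 1.5
A=31: ŷ = 6 + 0.8·31 = 30.8; r = 33.3 − 30.8 = 2.5
A=33: ŷ = 6 + 0.8·33 = 32.4; r = 29.9 − 32.4 = -2.5
Signs: − + − − − + + + −
Runs: −×1, +×1, −×3, +×3, −×1 → 5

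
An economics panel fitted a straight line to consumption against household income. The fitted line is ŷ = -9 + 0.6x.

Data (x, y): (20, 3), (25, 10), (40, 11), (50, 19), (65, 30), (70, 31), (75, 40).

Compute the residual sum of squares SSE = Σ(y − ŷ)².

x=20: ŷ = -9 + 0.6·20 = 3; e = 3 − 3 = 0
x=25: ŷ = -9 + 0.6·25 = 6; e = 10 − 6 = 4
x=40: ŷ = -9 + 0.6·40 = 15; e = 11 − 15 = -4
x=50: ŷ = -9 + 0.6·50 = 21; e = 19 − 21 = -2
x=65: ŷ = -9 + 0.6·65 = 30; e = 30 − 30 = 0
x=70: ŷ = -9 + 0.6·70 = 33; e = 31 − 33 = -2
x=75: ŷ = -9 + 0.6·75 = 36; e = 40 − 36 = 4
SSE = 0 + 16 + 16 + 4 + 0 + 4 + 16 = 56

SSE = 56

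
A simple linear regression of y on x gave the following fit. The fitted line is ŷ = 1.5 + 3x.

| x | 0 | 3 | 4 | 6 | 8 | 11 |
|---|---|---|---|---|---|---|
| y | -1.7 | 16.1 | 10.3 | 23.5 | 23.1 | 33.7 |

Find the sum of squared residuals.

SSE = 74.24

x=0: ŷ = 1.5 + 3·0 = 1.5; e = -1.7 − 1.5 = -3.2
x=3: ŷ = 1.5 + 3·3 = 10.5; e = 16.1 − 10.5 = 5.6
x=4: ŷ = 1.5 + 3·4 = 13.5; e = 10.3 − 13.5 = -3.2
x=6: ŷ = 1.5 + 3·6 = 19.5; e = 23.5 − 19.5 = 4
x=8: ŷ = 1.5 + 3·8 = 25.5; e = 23.1 − 25.5 = -2.4
x=11: ŷ = 1.5 + 3·11 = 34.5; e = 33.7 − 34.5 = -0.8
SSE = 10.24 + 31.36 + 10.24 + 16 + 5.76 + 0.64 = 74.24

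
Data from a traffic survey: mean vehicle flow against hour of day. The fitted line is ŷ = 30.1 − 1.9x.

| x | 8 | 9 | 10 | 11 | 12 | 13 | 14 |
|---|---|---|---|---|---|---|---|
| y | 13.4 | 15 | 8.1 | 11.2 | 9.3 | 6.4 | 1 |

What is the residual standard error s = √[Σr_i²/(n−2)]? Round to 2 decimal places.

s = 2.47

x=8: ŷ = 30.1 − 1.9·8 = 14.9; r = 13.4 − 14.9 = -1.5
x=9: ŷ = 30.1 − 1.9·9 = 13; r = 15 − 13 = 2
x=10: ŷ = 30.1 − 1.9·10 = 11.1; r = 8.1 − 11.1 = -3
x=11: ŷ = 30.1 − 1.9·11 = 9.2; r = 11.2 − 9.2 = 2
x=12: ŷ = 30.1 − 1.9·12 = 7.3; r = 9.3 − 7.3 = 2
x=13: ŷ = 30.1 − 1.9·13 = 5.4; r = 6.4 − 5.4 = 1
x=14: ŷ = 30.1 − 1.9·14 = 3.5; r = 1 − 3.5 = -2.5
SSE = 2.25 + 4 + 9 + 4 + 4 + 1 + 6.25 = 30.5
s = √(30.5/5) = √6.1 ≈ 2.47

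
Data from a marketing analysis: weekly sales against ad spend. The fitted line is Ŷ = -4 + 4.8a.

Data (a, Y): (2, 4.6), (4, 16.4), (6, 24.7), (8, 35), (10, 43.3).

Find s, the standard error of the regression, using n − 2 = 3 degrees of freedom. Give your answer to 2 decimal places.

a=2: Ŷ = -4 + 4.8·2 = 5.6; e = 4.6 − 5.6 = -1
a=4: Ŷ = -4 + 4.8·4 = 15.2; e = 16.4 − 15.2 = 1.2
a=6: Ŷ = -4 + 4.8·6 = 24.8; e = 24.7 − 24.8 = -0.1
a=8: Ŷ = -4 + 4.8·8 = 34.4; e = 35 − 34.4 = 0.6
a=10: Ŷ = -4 + 4.8·10 = 44; e = 43.3 − 44 = -0.7
SSE = 1 + 1.44 + 0.01 + 0.36 + 0.49 = 3.3
s = √(3.3/3) = √1.1 ≈ 1.05

s = 1.05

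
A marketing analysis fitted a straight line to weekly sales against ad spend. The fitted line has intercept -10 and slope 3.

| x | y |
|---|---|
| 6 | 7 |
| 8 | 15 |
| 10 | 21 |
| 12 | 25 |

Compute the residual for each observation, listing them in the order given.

-1, 1, 1, -1

x=6: ŷ = -10 + 3·6 = 8; e = 7 − 8 = -1
x=8: ŷ = -10 + 3·8 = 14; e = 15 − 14 = 1
x=10: ŷ = -10 + 3·10 = 20; e = 21 − 20 = 1
x=12: ŷ = -10 + 3·12 = 26; e = 25 − 26 = -1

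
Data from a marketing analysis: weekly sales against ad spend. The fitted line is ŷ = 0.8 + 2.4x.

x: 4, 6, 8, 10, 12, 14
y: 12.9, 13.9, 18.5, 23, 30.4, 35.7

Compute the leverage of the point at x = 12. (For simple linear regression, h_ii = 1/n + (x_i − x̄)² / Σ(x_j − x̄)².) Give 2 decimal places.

x̄ = (4 + 6 + 8 + 10 + 12 + 14)/6 = 9
Σ(x − x̄)² = 25 + 9 + 1 + 1 + 9 + 25 = 70
h = 1/6 + (3)²/70 = 0.166667 + 0.128571 = 0.30

h = 0.30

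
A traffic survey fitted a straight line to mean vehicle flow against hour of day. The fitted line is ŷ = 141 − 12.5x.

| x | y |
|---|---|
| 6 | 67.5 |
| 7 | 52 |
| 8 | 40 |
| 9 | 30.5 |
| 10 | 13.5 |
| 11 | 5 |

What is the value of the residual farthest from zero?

r = -2.5

x=6: ŷ = 141 − 12.5·6 = 66; r = 67.5 − 66 = 1.5
x=7: ŷ = 141 − 12.5·7 = 53.5; r = 52 − 53.5 = -1.5
x=8: ŷ = 141 − 12.5·8 = 41; r = 40 − 41 = -1
x=9: ŷ = 141 − 12.5·9 = 28.5; r = 30.5 − 28.5 = 2
x=10: ŷ = 141 − 12.5·10 = 16; r = 13.5 − 16 = -2.5
x=11: ŷ = 141 − 12.5·11 = 3.5; r = 5 − 3.5 = 1.5
Largest |r| is 2.5 at x = 10, residual -2.5.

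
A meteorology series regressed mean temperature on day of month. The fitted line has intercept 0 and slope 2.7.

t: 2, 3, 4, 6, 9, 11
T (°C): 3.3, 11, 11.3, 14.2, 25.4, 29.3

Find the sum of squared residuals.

t=2: T̂ = 2.7·2 = 5.4; r = 3.3 − 5.4 = -2.1
t=3: T̂ = 2.7·3 = 8.1; r = 11 − 8.1 = 2.9
t=4: T̂ = 2.7·4 = 10.8; r = 11.3 − 10.8 = 0.5
t=6: T̂ = 2.7·6 = 16.2; r = 14.2 − 16.2 = -2
t=9: T̂ = 2.7·9 = 24.3; r = 25.4 − 24.3 = 1.1
t=11: T̂ = 2.7·11 = 29.7; r = 29.3 − 29.7 = -0.4
SSE = 4.41 + 8.41 + 0.25 + 4 + 1.21 + 0.16 = 18.44

SSE = 18.44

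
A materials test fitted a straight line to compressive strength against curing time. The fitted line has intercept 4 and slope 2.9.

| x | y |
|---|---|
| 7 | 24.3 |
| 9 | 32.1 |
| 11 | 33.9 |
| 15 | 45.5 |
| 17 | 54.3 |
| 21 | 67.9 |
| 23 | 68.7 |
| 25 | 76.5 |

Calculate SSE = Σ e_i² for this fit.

x=7: ŷ = 4 + 2.9·7 = 24.3; e = 24.3 − 24.3 = 0
x=9: ŷ = 4 + 2.9·9 = 30.1; e = 32.1 − 30.1 = 2
x=11: ŷ = 4 + 2.9·11 = 35.9; e = 33.9 − 35.9 = -2
x=15: ŷ = 4 + 2.9·15 = 47.5; e = 45.5 − 47.5 = -2
x=17: ŷ = 4 + 2.9·17 = 53.3; e = 54.3 − 53.3 = 1
x=21: ŷ = 4 + 2.9·21 = 64.9; e = 67.9 − 64.9 = 3
x=23: ŷ = 4 + 2.9·23 = 70.7; e = 68.7 − 70.7 = -2
x=25: ŷ = 4 + 2.9·25 = 76.5; e = 76.5 − 76.5 = 0
SSE = 0 + 4 + 4 + 4 + 1 + 9 + 4 + 0 = 26

SSE = 26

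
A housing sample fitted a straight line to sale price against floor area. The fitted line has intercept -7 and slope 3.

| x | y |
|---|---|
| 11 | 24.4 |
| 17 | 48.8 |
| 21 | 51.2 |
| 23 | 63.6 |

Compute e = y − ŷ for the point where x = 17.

ŷ = -7 + 3·17 = 44
e = 48.8 − 44 = 4.8

e = 4.8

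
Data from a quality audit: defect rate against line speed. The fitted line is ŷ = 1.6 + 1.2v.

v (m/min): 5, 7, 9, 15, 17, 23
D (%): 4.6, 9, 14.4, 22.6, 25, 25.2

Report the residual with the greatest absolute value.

e = -4

v=5: ŷ = 1.6 + 1.2·5 = 7.6; e = 4.6 − 7.6 = -3
v=7: ŷ = 1.6 + 1.2·7 = 10; e = 9 − 10 = -1
v=9: ŷ = 1.6 + 1.2·9 = 12.4; e = 14.4 − 12.4 = 2
v=15: ŷ = 1.6 + 1.2·15 = 19.6; e = 22.6 − 19.6 = 3
v=17: ŷ = 1.6 + 1.2·17 = 22; e = 25 − 22 = 3
v=23: ŷ = 1.6 + 1.2·23 = 29.2; e = 25.2 − 29.2 = -4
Largest |e| is 4 at v = 23, residual -4.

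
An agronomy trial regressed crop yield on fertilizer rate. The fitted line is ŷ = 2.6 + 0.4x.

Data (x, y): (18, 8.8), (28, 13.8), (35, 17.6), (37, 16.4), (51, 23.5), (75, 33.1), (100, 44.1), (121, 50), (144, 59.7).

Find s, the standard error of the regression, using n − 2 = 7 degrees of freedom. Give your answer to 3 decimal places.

s = 1.000

x=18: ŷ = 2.6 + 0.4·18 = 9.8; r = 8.8 − 9.8 = -1
x=28: ŷ = 2.6 + 0.4·28 = 13.8; r = 13.8 − 13.8 = 0
x=35: ŷ = 2.6 + 0.4·35 = 16.6; r = 17.6 − 16.6 = 1
x=37: ŷ = 2.6 + 0.4·37 = 17.4; r = 16.4 − 17.4 = -1
x=51: ŷ = 2.6 + 0.4·51 = 23; r = 23.5 − 23 = 0.5
x=75: ŷ = 2.6 + 0.4·75 = 32.6; r = 33.1 − 32.6 = 0.5
x=100: ŷ = 2.6 + 0.4·100 = 42.6; r = 44.1 − 42.6 = 1.5
x=121: ŷ = 2.6 + 0.4·121 = 51; r = 50 − 51 = -1
x=144: ŷ = 2.6 + 0.4·144 = 60.2; r = 59.7 − 60.2 = -0.5
SSE = 1 + 0 + 1 + 1 + 0.25 + 0.25 + 2.25 + 1 + 0.25 = 7
s = √(7/7) = √1 ≈ 1.000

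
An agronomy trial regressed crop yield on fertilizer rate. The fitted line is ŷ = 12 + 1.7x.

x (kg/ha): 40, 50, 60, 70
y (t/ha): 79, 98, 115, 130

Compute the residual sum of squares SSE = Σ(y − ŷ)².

SSE = 4

x=40: ŷ = 12 + 1.7·40 = 80; r = 79 − 80 = -1
x=50: ŷ = 12 + 1.7·50 = 97; r = 98 − 97 = 1
x=60: ŷ = 12 + 1.7·60 = 114; r = 115 − 114 = 1
x=70: ŷ = 12 + 1.7·70 = 131; r = 130 − 131 = -1
SSE = 1 + 1 + 1 + 1 = 4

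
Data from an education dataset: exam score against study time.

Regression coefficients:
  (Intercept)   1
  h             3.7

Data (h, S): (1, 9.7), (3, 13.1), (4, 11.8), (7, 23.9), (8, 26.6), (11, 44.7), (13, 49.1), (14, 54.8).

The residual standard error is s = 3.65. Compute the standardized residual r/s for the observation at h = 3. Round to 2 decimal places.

0.27

ŷ = 1 + 3.7·3 = 12.1
r = 13.1 − 12.1 = 1
r/s = 1 / 3.65 = 0.27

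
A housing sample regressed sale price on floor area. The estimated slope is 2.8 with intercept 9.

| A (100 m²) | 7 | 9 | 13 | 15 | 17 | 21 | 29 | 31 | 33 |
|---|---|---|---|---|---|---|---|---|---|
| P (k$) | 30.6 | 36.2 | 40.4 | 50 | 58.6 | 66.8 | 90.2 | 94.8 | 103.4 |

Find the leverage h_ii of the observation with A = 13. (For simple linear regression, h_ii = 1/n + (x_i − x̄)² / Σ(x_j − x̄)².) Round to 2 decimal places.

Ā = (7 + 9 + 13 + 15 + 17 + 21 + 29 + 31 + 33)/9 = 19.4444
Σ(A − Ā)² = 154.864 + 109.086 + 41.5309 + 19.7531 + 5.97531 + 2.41975 + 91.3086 + 133.531 + 183.753 = 742.222
h = 1/9 + (-6.44444)²/742.222 = 0.111111 + 0.0559548 = 0.17

h = 0.17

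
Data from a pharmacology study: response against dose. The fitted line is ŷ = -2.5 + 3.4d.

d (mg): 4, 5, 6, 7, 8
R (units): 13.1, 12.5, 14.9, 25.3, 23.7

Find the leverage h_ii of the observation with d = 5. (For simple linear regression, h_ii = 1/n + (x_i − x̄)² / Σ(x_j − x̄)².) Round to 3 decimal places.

d̄ = (4 + 5 + 6 + 7 + 8)/5 = 6
Σ(d − d̄)² = 4 + 1 + 0 + 1 + 4 = 10
h = 1/5 + (-1)²/10 = 0.2 + 0.1 = 0.300

h = 0.300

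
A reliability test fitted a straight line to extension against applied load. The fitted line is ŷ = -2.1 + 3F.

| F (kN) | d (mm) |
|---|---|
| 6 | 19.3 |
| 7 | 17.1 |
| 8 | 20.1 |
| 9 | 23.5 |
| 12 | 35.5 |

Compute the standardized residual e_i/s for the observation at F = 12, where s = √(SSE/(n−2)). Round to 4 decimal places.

F=6: ŷ = -2.1 + 3·6 = 15.9; e = 19.3 − 15.9 = 3.4
F=7: ŷ = -2.1 + 3·7 = 18.9; e = 17.1 − 18.9 = -1.8
F=8: ŷ = -2.1 + 3·8 = 21.9; e = 20.1 − 21.9 = -1.8
F=9: ŷ = -2.1 + 3·9 = 24.9; e = 23.5 − 24.9 = -1.4
F=12: ŷ = -2.1 + 3·12 = 33.9; e = 35.5 − 33.9 = 1.6
SSE = 11.56 + 3.24 + 3.24 + 1.96 + 2.56 = 22.56
s = √(22.56/3) = 2.74226
e/s = 1.6 / 2.74226 = 0.5835

0.5835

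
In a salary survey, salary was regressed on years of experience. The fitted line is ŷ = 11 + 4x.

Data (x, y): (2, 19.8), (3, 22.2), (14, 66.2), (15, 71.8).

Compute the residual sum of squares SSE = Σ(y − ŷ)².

SSE = 2.56

x=2: ŷ = 11 + 4·2 = 19; r = 19.8 − 19 = 0.8
x=3: ŷ = 11 + 4·3 = 23; r = 22.2 − 23 = -0.8
x=14: ŷ = 11 + 4·14 = 67; r = 66.2 − 67 = -0.8
x=15: ŷ = 11 + 4·15 = 71; r = 71.8 − 71 = 0.8
SSE = 0.64 + 0.64 + 0.64 + 0.64 = 2.56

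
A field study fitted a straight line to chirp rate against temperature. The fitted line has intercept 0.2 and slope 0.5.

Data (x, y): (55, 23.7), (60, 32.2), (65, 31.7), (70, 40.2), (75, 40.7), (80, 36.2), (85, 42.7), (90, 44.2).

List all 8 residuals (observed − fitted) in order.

-4, 2, -1, 5, 3, -4, 0, -1

x=55: ŷ = 0.2 + 0.5·55 = 27.7; r = 23.7 − 27.7 = -4
x=60: ŷ = 0.2 + 0.5·60 = 30.2; r = 32.2 − 30.2 = 2
x=65: ŷ = 0.2 + 0.5·65 = 32.7; r = 31.7 − 32.7 = -1
x=70: ŷ = 0.2 + 0.5·70 = 35.2; r = 40.2 − 35.2 = 5
x=75: ŷ = 0.2 + 0.5·75 = 37.7; r = 40.7 − 37.7 = 3
x=80: ŷ = 0.2 + 0.5·80 = 40.2; r = 36.2 − 40.2 = -4
x=85: ŷ = 0.2 + 0.5·85 = 42.7; r = 42.7 − 42.7 = 0
x=90: ŷ = 0.2 + 0.5·90 = 45.2; r = 44.2 − 45.2 = -1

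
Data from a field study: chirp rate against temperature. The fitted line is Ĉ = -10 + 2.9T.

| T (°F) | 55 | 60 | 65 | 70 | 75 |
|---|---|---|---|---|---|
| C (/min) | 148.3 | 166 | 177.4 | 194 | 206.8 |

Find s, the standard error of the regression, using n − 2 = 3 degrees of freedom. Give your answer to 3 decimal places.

s = 1.647

T=55: Ĉ = -10 + 2.9·55 = 149.5; r = 148.3 − 149.5 = -1.2
T=60: Ĉ = -10 + 2.9·60 = 164; r = 166 − 164 = 2
T=65: Ĉ = -10 + 2.9·65 = 178.5; r = 177.4 − 178.5 = -1.1
T=70: Ĉ = -10 + 2.9·70 = 193; r = 194 − 193 = 1
T=75: Ĉ = -10 + 2.9·75 = 207.5; r = 206.8 − 207.5 = -0.7
SSE = 1.44 + 4 + 1.21 + 1 + 0.49 = 8.14
s = √(8.14/3) = √2.71333 ≈ 1.647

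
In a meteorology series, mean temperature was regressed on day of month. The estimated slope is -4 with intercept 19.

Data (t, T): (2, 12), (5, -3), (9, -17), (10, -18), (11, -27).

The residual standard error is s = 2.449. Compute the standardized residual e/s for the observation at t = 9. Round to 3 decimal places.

0.000

ŷ = 19 − 4·9 = -17
e = -17 − (-17) = 0
e/s = 0 / 2.449 = 0.000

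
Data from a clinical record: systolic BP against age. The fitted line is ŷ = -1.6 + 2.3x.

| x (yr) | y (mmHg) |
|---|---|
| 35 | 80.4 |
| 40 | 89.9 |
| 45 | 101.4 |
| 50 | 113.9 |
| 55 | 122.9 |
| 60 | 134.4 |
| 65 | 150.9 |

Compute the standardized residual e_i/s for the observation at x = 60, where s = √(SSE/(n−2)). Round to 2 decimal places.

x=35: ŷ = -1.6 + 2.3·35 = 78.9; e = 80.4 − 78.9 = 1.5
x=40: ŷ = -1.6 + 2.3·40 = 90.4; e = 89.9 − 90.4 = -0.5
x=45: ŷ = -1.6 + 2.3·45 = 101.9; e = 101.4 − 101.9 = -0.5
x=50: ŷ = -1.6 + 2.3·50 = 113.4; e = 113.9 − 113.4 = 0.5
x=55: ŷ = -1.6 + 2.3·55 = 124.9; e = 122.9 − 124.9 = -2
x=60: ŷ = -1.6 + 2.3·60 = 136.4; e = 134.4 − 136.4 = -2
x=65: ŷ = -1.6 + 2.3·65 = 147.9; e = 150.9 − 147.9 = 3
SSE = 2.25 + 0.25 + 0.25 + 0.25 + 4 + 4 + 9 = 20
s = √(20/5) = 2
e/s = -2 / 2 = -1.00

-1.00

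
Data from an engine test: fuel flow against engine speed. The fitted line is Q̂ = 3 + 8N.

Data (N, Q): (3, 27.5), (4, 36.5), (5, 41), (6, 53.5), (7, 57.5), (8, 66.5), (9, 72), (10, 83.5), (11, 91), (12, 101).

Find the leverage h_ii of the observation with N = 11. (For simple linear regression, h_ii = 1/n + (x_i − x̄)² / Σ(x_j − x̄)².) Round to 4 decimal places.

N̄ = (3 + 4 + 5 + 6 + 7 + 8 + 9 + 10 + 11 + 12)/10 = 7.5
Σ(N − N̄)² = 20.25 + 12.25 + 6.25 + 2.25 + 0.25 + 0.25 + 2.25 + 6.25 + 12.25 + 20.25 = 82.5
h = 1/10 + (3.5)²/82.5 = 0.1 + 0.148485 = 0.2485

h = 0.2485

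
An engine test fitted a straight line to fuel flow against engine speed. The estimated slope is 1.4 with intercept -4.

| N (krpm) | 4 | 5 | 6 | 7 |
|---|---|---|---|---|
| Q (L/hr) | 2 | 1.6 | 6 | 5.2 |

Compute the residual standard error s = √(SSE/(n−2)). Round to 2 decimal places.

N=4: Q̂ = -4 + 1.4·4 = 1.6; r = 2 − 1.6 = 0.4
N=5: Q̂ = -4 + 1.4·5 = 3; r = 1.6 − 3 = -1.4
N=6: Q̂ = -4 + 1.4·6 = 4.4; r = 6 − 4.4 = 1.6
N=7: Q̂ = -4 + 1.4·7 = 5.8; r = 5.2 − 5.8 = -0.6
SSE = 0.16 + 1.96 + 2.56 + 0.36 = 5.04
s = √(5.04/2) = √2.52 ≈ 1.59

s = 1.59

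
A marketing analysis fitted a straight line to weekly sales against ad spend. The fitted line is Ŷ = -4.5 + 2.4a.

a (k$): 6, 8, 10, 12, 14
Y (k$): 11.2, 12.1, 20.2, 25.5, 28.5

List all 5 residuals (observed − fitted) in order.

1.3, -2.6, 0.7, 1.2, -0.6

a=6: Ŷ = -4.5 + 2.4·6 = 9.9; r = 11.2 − 9.9 = 1.3
a=8: Ŷ = -4.5 + 2.4·8 = 14.7; r = 12.1 − 14.7 = -2.6
a=10: Ŷ = -4.5 + 2.4·10 = 19.5; r = 20.2 − 19.5 = 0.7
a=12: Ŷ = -4.5 + 2.4·12 = 24.3; r = 25.5 − 24.3 = 1.2
a=14: Ŷ = -4.5 + 2.4·14 = 29.1; r = 28.5 − 29.1 = -0.6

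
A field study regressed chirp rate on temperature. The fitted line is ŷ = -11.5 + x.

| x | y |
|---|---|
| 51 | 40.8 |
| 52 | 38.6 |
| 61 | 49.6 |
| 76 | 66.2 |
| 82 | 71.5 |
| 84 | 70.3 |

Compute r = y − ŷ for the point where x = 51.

ŷ = -11.5 + 51 = 39.5
r = 40.8 − 39.5 = 1.3

r = 1.3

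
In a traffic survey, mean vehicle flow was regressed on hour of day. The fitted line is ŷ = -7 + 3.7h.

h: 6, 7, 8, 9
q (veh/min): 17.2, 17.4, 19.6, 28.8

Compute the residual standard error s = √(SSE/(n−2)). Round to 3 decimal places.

s = 3.279

h=6: ŷ = -7 + 3.7·6 = 15.2; r = 17.2 − 15.2 = 2
h=7: ŷ = -7 + 3.7·7 = 18.9; r = 17.4 − 18.9 = -1.5
h=8: ŷ = -7 + 3.7·8 = 22.6; r = 19.6 − 22.6 = -3
h=9: ŷ = -7 + 3.7·9 = 26.3; r = 28.8 − 26.3 = 2.5
SSE = 4 + 2.25 + 9 + 6.25 = 21.5
s = √(21.5/2) = √10.75 ≈ 3.279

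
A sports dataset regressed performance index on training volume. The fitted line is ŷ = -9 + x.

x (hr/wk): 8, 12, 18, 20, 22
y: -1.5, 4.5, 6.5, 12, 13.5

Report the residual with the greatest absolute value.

r = -2.5

x=8: ŷ = -9 + 8 = -1; r = -1.5 − (-1) = -0.5
x=12: ŷ = -9 + 12 = 3; r = 4.5 − 3 = 1.5
x=18: ŷ = -9 + 18 = 9; r = 6.5 − 9 = -2.5
x=20: ŷ = -9 + 20 = 11; r = 12 − 11 = 1
x=22: ŷ = -9 + 22 = 13; r = 13.5 − 13 = 0.5
Largest |r| is 2.5 at x = 18, residual -2.5.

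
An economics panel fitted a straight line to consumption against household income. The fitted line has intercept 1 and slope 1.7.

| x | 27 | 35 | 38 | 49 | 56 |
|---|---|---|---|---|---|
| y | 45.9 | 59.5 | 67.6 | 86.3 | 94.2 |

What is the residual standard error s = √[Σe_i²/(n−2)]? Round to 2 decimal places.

x=27: ŷ = 1 + 1.7·27 = 46.9; e = 45.9 − 46.9 = -1
x=35: ŷ = 1 + 1.7·35 = 60.5; e = 59.5 − 60.5 = -1
x=38: ŷ = 1 + 1.7·38 = 65.6; e = 67.6 − 65.6 = 2
x=49: ŷ = 1 + 1.7·49 = 84.3; e = 86.3 − 84.3 = 2
x=56: ŷ = 1 + 1.7·56 = 96.2; e = 94.2 − 96.2 = -2
SSE = 1 + 1 + 4 + 4 + 4 = 14
s = √(14/3) = √4.66667 ≈ 2.16

s = 2.16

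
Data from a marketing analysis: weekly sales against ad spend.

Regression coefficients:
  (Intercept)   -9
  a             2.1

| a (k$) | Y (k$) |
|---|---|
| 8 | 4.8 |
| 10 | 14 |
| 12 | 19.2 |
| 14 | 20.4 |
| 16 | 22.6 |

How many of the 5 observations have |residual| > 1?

a=8: ŷ = -9 + 2.1·8 = 7.8; e = 4.8 − 7.8 = -3
a=10: ŷ = -9 + 2.1·10 = 12; e = 14 − 12 = 2
a=12: ŷ = -9 + 2.1·12 = 16.2; e = 19.2 − 16.2 = 3
a=14: ŷ = -9 + 2.1·14 = 20.4; e = 20.4 − 20.4 = 0
a=16: ŷ = -9 + 2.1·16 = 24.6; e = 22.6 − 24.6 = -2
|e| > 1: a=8 (|e|=3), a=10 (|e|=2), a=12 (|e|=3), a=16 (|e|=2) → 4

4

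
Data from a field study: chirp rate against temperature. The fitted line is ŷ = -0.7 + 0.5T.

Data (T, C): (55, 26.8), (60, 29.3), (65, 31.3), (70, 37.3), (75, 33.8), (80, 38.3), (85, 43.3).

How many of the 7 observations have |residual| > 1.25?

3

T=55: ŷ = -0.7 + 0.5·55 = 26.8; r = 26.8 − 26.8 = 0
T=60: ŷ = -0.7 + 0.5·60 = 29.3; r = 29.3 − 29.3 = 0
T=65: ŷ = -0.7 + 0.5·65 = 31.8; r = 31.3 − 31.8 = -0.5
T=70: ŷ = -0.7 + 0.5·70 = 34.3; r = 37.3 − 34.3 = 3
T=75: ŷ = -0.7 + 0.5·75 = 36.8; r = 33.8 − 36.8 = -3
T=80: ŷ = -0.7 + 0.5·80 = 39.3; r = 38.3 − 39.3 = -1
T=85: ŷ = -0.7 + 0.5·85 = 41.8; r = 43.3 − 41.8 = 1.5
|r| > 1.25: T=70 (|r|=3), T=75 (|r|=3), T=85 (|r|=1.5) → 3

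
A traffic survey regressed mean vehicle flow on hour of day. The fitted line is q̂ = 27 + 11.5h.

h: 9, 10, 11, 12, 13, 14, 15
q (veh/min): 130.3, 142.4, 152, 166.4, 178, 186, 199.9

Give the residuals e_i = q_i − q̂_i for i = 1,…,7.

-0.2, 0.4, -1.5, 1.4, 1.5, -2, 0.4

h=9: q̂ = 27 + 11.5·9 = 130.5; e = 130.3 − 130.5 = -0.2
h=10: q̂ = 27 + 11.5·10 = 142; e = 142.4 − 142 = 0.4
h=11: q̂ = 27 + 11.5·11 = 153.5; e = 152 − 153.5 = -1.5
h=12: q̂ = 27 + 11.5·12 = 165; e = 166.4 − 165 = 1.4
h=13: q̂ = 27 + 11.5·13 = 176.5; e = 178 − 176.5 = 1.5
h=14: q̂ = 27 + 11.5·14 = 188; e = 186 − 188 = -2
h=15: q̂ = 27 + 11.5·15 = 199.5; e = 199.9 − 199.5 = 0.4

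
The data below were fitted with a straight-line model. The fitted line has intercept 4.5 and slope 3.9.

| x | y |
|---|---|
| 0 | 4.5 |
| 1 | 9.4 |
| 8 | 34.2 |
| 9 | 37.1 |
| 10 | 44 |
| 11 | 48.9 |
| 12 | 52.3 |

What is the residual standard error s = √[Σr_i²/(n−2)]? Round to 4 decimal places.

s = 1.6125

x=0: ŷ = 4.5 + 3.9·0 = 4.5; r = 4.5 − 4.5 = 0
x=1: ŷ = 4.5 + 3.9·1 = 8.4; r = 9.4 − 8.4 = 1
x=8: ŷ = 4.5 + 3.9·8 = 35.7; r = 34.2 − 35.7 = -1.5
x=9: ŷ = 4.5 + 3.9·9 = 39.6; r = 37.1 − 39.6 = -2.5
x=10: ŷ = 4.5 + 3.9·10 = 43.5; r = 44 − 43.5 = 0.5
x=11: ŷ = 4.5 + 3.9·11 = 47.4; r = 48.9 − 47.4 = 1.5
x=12: ŷ = 4.5 + 3.9·12 = 51.3; r = 52.3 − 51.3 = 1
SSE = 0 + 1 + 2.25 + 6.25 + 0.25 + 2.25 + 1 = 13
s = √(13/5) = √2.6 ≈ 1.6125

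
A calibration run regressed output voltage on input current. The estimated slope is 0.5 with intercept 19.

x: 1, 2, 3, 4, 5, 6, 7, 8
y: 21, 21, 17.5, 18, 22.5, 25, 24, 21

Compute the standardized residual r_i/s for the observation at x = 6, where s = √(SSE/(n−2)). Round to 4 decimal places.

x=1: ŷ = 19 + 0.5·1 = 19.5; r = 21 − 19.5 = 1.5
x=2: ŷ = 19 + 0.5·2 = 20; r = 21 − 20 = 1
x=3: ŷ = 19 + 0.5·3 = 20.5; r = 17.5 − 20.5 = -3
x=4: ŷ = 19 + 0.5·4 = 21; r = 18 − 21 = -3
x=5: ŷ = 19 + 0.5·5 = 21.5; r = 22.5 − 21.5 = 1
x=6: ŷ = 19 + 0.5·6 = 22; r = 25 − 22 = 3
x=7: ŷ = 19 + 0.5·7 = 22.5; r = 24 − 22.5 = 1.5
x=8: ŷ = 19 + 0.5·8 = 23; r = 21 − 23 = -2
SSE = 2.25 + 1 + 9 + 9 + 1 + 9 + 2.25 + 4 = 37.5
s = √(37.5/6) = 2.5
r/s = 3 / 2.5 = 1.2000

1.2000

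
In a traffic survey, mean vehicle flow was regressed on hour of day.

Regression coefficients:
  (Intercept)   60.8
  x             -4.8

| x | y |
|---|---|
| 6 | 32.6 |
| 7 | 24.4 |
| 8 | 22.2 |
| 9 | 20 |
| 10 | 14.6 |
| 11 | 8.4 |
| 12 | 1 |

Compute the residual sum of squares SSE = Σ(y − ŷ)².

SSE = 22.24

x=6: ŷ = 60.8 − 4.8·6 = 32; e = 32.6 − 32 = 0.6
x=7: ŷ = 60.8 − 4.8·7 = 27.2; e = 24.4 − 27.2 = -2.8
x=8: ŷ = 60.8 − 4.8·8 = 22.4; e = 22.2 − 22.4 = -0.2
x=9: ŷ = 60.8 − 4.8·9 = 17.6; e = 20 − 17.6 = 2.4
x=10: ŷ = 60.8 − 4.8·10 = 12.8; e = 14.6 − 12.8 = 1.8
x=11: ŷ = 60.8 − 4.8·11 = 8; e = 8.4 − 8 = 0.4
x=12: ŷ = 60.8 − 4.8·12 = 3.2; e = 1 − 3.2 = -2.2
SSE = 0.36 + 7.84 + 0.04 + 5.76 + 3.24 + 0.16 + 4.84 = 22.24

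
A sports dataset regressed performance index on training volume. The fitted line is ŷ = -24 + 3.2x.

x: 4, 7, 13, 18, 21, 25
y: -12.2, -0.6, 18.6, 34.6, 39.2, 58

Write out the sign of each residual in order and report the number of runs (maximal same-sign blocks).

4 runs

x=4: ŷ = -24 + 3.2·4 = -11.2; e = -12.2 − (-11.2) = -1
x=7: ŷ = -24 + 3.2·7 = -1.6; e = -0.6 − (-1.6) = 1
x=13: ŷ = -24 + 3.2·13 = 17.6; e = 18.6 − 17.6 = 1
x=18: ŷ = -24 + 3.2·18 = 33.6; e = 34.6 − 33.6 = 1
x=21: ŷ = -24 + 3.2·21 = 43.2; e = 39.2 − 43.2 = -4
x=25: ŷ = -24 + 3.2·25 = 56; e = 58 − 56 = 2
Signs: − + + + − +
Runs: −×1, +×3, −×1, +×1 → 4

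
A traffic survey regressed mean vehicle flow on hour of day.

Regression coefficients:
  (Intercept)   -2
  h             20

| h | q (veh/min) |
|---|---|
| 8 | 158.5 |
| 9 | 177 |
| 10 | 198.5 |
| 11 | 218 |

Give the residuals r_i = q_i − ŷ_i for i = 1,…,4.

0.5, -1, 0.5, 0

h=8: ŷ = -2 + 20·8 = 158; r = 158.5 − 158 = 0.5
h=9: ŷ = -2 + 20·9 = 178; r = 177 − 178 = -1
h=10: ŷ = -2 + 20·10 = 198; r = 198.5 − 198 = 0.5
h=11: ŷ = -2 + 20·11 = 218; r = 218 − 218 = 0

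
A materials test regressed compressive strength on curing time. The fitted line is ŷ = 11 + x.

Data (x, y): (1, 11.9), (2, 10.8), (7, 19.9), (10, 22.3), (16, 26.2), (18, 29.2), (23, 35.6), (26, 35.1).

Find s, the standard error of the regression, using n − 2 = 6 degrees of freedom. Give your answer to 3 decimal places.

s = 1.683

x=1: ŷ = 11 + 1 = 12; r = 11.9 − 12 = -0.1
x=2: ŷ = 11 + 2 = 13; r = 10.8 − 13 = -2.2
x=7: ŷ = 11 + 7 = 18; r = 19.9 − 18 = 1.9
x=10: ŷ = 11 + 10 = 21; r = 22.3 − 21 = 1.3
x=16: ŷ = 11 + 16 = 27; r = 26.2 − 27 = -0.8
x=18: ŷ = 11 + 18 = 29; r = 29.2 − 29 = 0.2
x=23: ŷ = 11 + 23 = 34; r = 35.6 − 34 = 1.6
x=26: ŷ = 11 + 26 = 37; r = 35.1 − 37 = -1.9
SSE = 0.01 + 4.84 + 3.61 + 1.69 + 0.64 + 0.04 + 2.56 + 3.61 = 17
s = √(17/6) = √2.83333 ≈ 1.683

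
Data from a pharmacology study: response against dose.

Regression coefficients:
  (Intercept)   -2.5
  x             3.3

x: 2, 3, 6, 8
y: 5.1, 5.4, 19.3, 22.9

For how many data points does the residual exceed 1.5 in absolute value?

x=2: ŷ = -2.5 + 3.3·2 = 4.1; e = 5.1 − 4.1 = 1
x=3: ŷ = -2.5 + 3.3·3 = 7.4; e = 5.4 − 7.4 = -2
x=6: ŷ = -2.5 + 3.3·6 = 17.3; e = 19.3 − 17.3 = 2
x=8: ŷ = -2.5 + 3.3·8 = 23.9; e = 22.9 − 23.9 = -1
|e| > 1.5: x=3 (|e|=2), x=6 (|e|=2) → 2

2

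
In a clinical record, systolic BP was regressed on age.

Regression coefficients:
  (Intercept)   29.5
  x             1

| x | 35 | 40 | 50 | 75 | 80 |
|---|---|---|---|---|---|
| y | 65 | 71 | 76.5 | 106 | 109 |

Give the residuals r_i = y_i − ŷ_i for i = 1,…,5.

0.5, 1.5, -3, 1.5, -0.5

x=35: ŷ = 29.5 + 35 = 64.5; r = 65 − 64.5 = 0.5
x=40: ŷ = 29.5 + 40 = 69.5; r = 71 − 69.5 = 1.5
x=50: ŷ = 29.5 + 50 = 79.5; r = 76.5 − 79.5 = -3
x=75: ŷ = 29.5 + 75 = 104.5; r = 106 − 104.5 = 1.5
x=80: ŷ = 29.5 + 80 = 109.5; r = 109 − 109.5 = -0.5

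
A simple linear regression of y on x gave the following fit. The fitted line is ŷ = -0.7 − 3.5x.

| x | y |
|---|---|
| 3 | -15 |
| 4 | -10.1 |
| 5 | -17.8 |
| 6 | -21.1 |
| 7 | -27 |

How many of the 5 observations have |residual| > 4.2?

1

x=3: ŷ = -0.7 − 3.5·3 = -11.2; e = -15 − (-11.2) = -3.8
x=4: ŷ = -0.7 − 3.5·4 = -14.7; e = -10.1 − (-14.7) = 4.6
x=5: ŷ = -0.7 − 3.5·5 = -18.2; e = -17.8 − (-18.2) = 0.4
x=6: ŷ = -0.7 − 3.5·6 = -21.7; e = -21.1 − (-21.7) = 0.6
x=7: ŷ = -0.7 − 3.5·7 = -25.2; e = -27 − (-25.2) = -1.8
|e| > 4.2: x=4 (|e|=4.6) → 1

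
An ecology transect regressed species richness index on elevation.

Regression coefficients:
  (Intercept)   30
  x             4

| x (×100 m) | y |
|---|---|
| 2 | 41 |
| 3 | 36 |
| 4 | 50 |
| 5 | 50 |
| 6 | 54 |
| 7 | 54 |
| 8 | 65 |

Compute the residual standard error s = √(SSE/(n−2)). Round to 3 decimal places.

x=2: ŷ = 30 + 4·2 = 38; e = 41 − 38 = 3
x=3: ŷ = 30 + 4·3 = 42; e = 36 − 42 = -6
x=4: ŷ = 30 + 4·4 = 46; e = 50 − 46 = 4
x=5: ŷ = 30 + 4·5 = 50; e = 50 − 50 = 0
x=6: ŷ = 30 + 4·6 = 54; e = 54 − 54 = 0
x=7: ŷ = 30 + 4·7 = 58; e = 54 − 58 = -4
x=8: ŷ = 30 + 4·8 = 62; e = 65 − 62 = 3
SSE = 9 + 36 + 16 + 0 + 0 + 16 + 9 = 86
s = √(86/5) = √17.2 ≈ 4.147

s = 4.147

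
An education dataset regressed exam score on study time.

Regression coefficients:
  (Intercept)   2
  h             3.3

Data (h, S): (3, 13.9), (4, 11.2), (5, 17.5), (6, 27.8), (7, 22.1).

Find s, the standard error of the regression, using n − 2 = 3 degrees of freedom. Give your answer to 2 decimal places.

s = 4.69

h=3: ŷ = 2 + 3.3·3 = 11.9; r = 13.9 − 11.9 = 2
h=4: ŷ = 2 + 3.3·4 = 15.2; r = 11.2 − 15.2 = -4
h=5: ŷ = 2 + 3.3·5 = 18.5; r = 17.5 − 18.5 = -1
h=6: ŷ = 2 + 3.3·6 = 21.8; r = 27.8 − 21.8 = 6
h=7: ŷ = 2 + 3.3·7 = 25.1; r = 22.1 − 25.1 = -3
SSE = 4 + 16 + 1 + 36 + 9 = 66
s = √(66/3) = √22 ≈ 4.69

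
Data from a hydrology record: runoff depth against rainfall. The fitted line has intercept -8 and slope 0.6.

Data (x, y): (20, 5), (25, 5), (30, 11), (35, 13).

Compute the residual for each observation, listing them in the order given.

1, -2, 1, 0

x=20: ŷ = -8 + 0.6·20 = 4; e = 5 − 4 = 1
x=25: ŷ = -8 + 0.6·25 = 7; e = 5 − 7 = -2
x=30: ŷ = -8 + 0.6·30 = 10; e = 11 − 10 = 1
x=35: ŷ = -8 + 0.6·35 = 13; e = 13 − 13 = 0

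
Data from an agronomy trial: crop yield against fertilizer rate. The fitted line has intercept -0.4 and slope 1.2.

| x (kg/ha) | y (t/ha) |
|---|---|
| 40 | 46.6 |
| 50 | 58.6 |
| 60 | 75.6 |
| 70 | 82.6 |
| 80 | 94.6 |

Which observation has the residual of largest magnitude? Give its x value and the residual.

x=40: ŷ = -0.4 + 1.2·40 = 47.6; e = 46.6 − 47.6 = -1
x=50: ŷ = -0.4 + 1.2·50 = 59.6; e = 58.6 − 59.6 = -1
x=60: ŷ = -0.4 + 1.2·60 = 71.6; e = 75.6 − 71.6 = 4
x=70: ŷ = -0.4 + 1.2·70 = 83.6; e = 82.6 − 83.6 = -1
x=80: ŷ = -0.4 + 1.2·80 = 95.6; e = 94.6 − 95.6 = -1
Largest |e| is 4 at x = 60, residual 4.

x = 60, e = 4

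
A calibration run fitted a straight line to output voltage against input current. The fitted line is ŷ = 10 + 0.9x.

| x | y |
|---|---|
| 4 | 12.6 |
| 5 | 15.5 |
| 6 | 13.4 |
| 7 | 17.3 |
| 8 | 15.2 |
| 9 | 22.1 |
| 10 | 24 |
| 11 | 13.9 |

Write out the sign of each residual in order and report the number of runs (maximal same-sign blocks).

7 runs

x=4: ŷ = 10 + 0.9·4 = 13.6; e = 12.6 − 13.6 = -1
x=5: ŷ = 10 + 0.9·5 = 14.5; e = 15.5 − 14.5 = 1
x=6: ŷ = 10 + 0.9·6 = 15.4; e = 13.4 − 15.4 = -2
x=7: ŷ = 10 + 0.9·7 = 16.3; e = 17.3 − 16.3 = 1
x=8: ŷ = 10 + 0.9·8 = 17.2; e = 15.2 − 17.2 = -2
x=9: ŷ = 10 + 0.9·9 = 18.1; e = 22.1 − 18.1 = 4
x=10: ŷ = 10 + 0.9·10 = 19; e = 24 − 19 = 5
x=11: ŷ = 10 + 0.9·11 = 19.9; e = 13.9 − 19.9 = -6
Signs: − + − + − + + −
Runs: −×1, +×1, −×1, +×1, −×1, +×2, −×1 → 7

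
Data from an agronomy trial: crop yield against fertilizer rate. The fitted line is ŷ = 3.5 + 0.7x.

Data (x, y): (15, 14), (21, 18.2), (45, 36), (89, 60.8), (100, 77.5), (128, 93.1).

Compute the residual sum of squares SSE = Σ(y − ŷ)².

x=15: ŷ = 3.5 + 0.7·15 = 14; e = 14 − 14 = 0
x=21: ŷ = 3.5 + 0.7·21 = 18.2; e = 18.2 − 18.2 = 0
x=45: ŷ = 3.5 + 0.7·45 = 35; e = 36 − 35 = 1
x=89: ŷ = 3.5 + 0.7·89 = 65.8; e = 60.8 − 65.8 = -5
x=100: ŷ = 3.5 + 0.7·100 = 73.5; e = 77.5 − 73.5 = 4
x=128: ŷ = 3.5 + 0.7·128 = 93.1; e = 93.1 − 93.1 = 0
SSE = 0 + 0 + 1 + 25 + 16 + 0 = 42

SSE = 42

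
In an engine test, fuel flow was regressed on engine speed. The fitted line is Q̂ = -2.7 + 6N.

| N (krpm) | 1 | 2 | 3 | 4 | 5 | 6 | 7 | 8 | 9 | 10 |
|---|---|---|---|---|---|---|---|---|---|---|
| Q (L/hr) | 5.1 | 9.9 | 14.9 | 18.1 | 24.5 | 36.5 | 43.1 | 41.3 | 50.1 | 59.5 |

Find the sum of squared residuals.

N=1: Q̂ = -2.7 + 6·1 = 3.3; r = 5.1 − 3.3 = 1.8
N=2: Q̂ = -2.7 + 6·2 = 9.3; r = 9.9 − 9.3 = 0.6
N=3: Q̂ = -2.7 + 6·3 = 15.3; r = 14.9 − 15.3 = -0.4
N=4: Q̂ = -2.7 + 6·4 = 21.3; r = 18.1 − 21.3 = -3.2
N=5: Q̂ = -2.7 + 6·5 = 27.3; r = 24.5 − 27.3 = -2.8
N=6: Q̂ = -2.7 + 6·6 = 33.3; r = 36.5 − 33.3 = 3.2
N=7: Q̂ = -2.7 + 6·7 = 39.3; r = 43.1 − 39.3 = 3.8
N=8: Q̂ = -2.7 + 6·8 = 45.3; r = 41.3 − 45.3 = -4
N=9: Q̂ = -2.7 + 6·9 = 51.3; r = 50.1 − 51.3 = -1.2
N=10: Q̂ = -2.7 + 6·10 = 57.3; r = 59.5 − 57.3 = 2.2
SSE = 3.24 + 0.36 + 0.16 + 10.24 + 7.84 + 10.24 + 14.44 + 16 + 1.44 + 4.84 = 68.8

SSE = 68.8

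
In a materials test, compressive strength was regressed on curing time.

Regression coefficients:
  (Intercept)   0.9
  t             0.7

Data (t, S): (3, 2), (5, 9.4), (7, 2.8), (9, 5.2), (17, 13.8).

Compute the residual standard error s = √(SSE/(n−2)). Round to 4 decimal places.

s = 3.6515

t=3: ŷ = 0.9 + 0.7·3 = 3; e = 2 − 3 = -1
t=5: ŷ = 0.9 + 0.7·5 = 4.4; e = 9.4 − 4.4 = 5
t=7: ŷ = 0.9 + 0.7·7 = 5.8; e = 2.8 − 5.8 = -3
t=9: ŷ = 0.9 + 0.7·9 = 7.2; e = 5.2 − 7.2 = -2
t=17: ŷ = 0.9 + 0.7·17 = 12.8; e = 13.8 − 12.8 = 1
SSE = 1 + 25 + 9 + 4 + 1 = 40
s = √(40/3) = √13.3333 ≈ 3.6515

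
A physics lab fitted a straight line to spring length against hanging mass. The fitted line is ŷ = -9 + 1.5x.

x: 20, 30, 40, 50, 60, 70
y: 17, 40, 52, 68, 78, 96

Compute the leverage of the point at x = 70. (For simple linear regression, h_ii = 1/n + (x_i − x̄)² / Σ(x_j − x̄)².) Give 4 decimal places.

x̄ = (20 + 30 + 40 + 50 + 60 + 70)/6 = 45
Σ(x − x̄)² = 625 + 225 + 25 + 25 + 225 + 625 = 1750
h = 1/6 + (25)²/1750 = 0.166667 + 0.357143 = 0.5238

h = 0.5238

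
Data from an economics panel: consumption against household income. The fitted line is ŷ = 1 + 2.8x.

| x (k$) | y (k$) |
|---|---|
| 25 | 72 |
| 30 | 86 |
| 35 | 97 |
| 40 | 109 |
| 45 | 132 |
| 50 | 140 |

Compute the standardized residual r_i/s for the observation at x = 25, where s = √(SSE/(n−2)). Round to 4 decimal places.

0.2887

x=25: ŷ = 1 + 2.8·25 = 71; r = 72 − 71 = 1
x=30: ŷ = 1 + 2.8·30 = 85; r = 86 − 85 = 1
x=35: ŷ = 1 + 2.8·35 = 99; r = 97 − 99 = -2
x=40: ŷ = 1 + 2.8·40 = 113; r = 109 − 113 = -4
x=45: ŷ = 1 + 2.8·45 = 127; r = 132 − 127 = 5
x=50: ŷ = 1 + 2.8·50 = 141; r = 140 − 141 = -1
SSE = 1 + 1 + 4 + 16 + 25 + 1 = 48
s = √(48/4) = 3.4641
r/s = 1 / 3.4641 = 0.2887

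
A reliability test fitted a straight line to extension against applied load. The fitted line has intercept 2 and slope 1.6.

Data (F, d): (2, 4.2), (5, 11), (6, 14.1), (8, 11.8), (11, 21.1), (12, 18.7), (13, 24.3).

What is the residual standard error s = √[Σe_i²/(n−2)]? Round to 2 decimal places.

F=2: ŷ = 2 + 1.6·2 = 5.2; e = 4.2 − 5.2 = -1
F=5: ŷ = 2 + 1.6·5 = 10; e = 11 − 10 = 1
F=6: ŷ = 2 + 1.6·6 = 11.6; e = 14.1 − 11.6 = 2.5
F=8: ŷ = 2 + 1.6·8 = 14.8; e = 11.8 − 14.8 = -3
F=11: ŷ = 2 + 1.6·11 = 19.6; e = 21.1 − 19.6 = 1.5
F=12: ŷ = 2 + 1.6·12 = 21.2; e = 18.7 − 21.2 = -2.5
F=13: ŷ = 2 + 1.6·13 = 22.8; e = 24.3 − 22.8 = 1.5
SSE = 1 + 1 + 6.25 + 9 + 2.25 + 6.25 + 2.25 = 28
s = √(28/5) = √5.6 ≈ 2.37

s = 2.37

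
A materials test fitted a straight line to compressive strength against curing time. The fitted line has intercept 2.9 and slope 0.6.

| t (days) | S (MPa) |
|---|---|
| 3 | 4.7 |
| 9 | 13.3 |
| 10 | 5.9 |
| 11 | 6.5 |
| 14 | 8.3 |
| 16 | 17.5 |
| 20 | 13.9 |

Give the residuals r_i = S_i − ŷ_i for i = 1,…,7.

t=3: ŷ = 2.9 + 0.6·3 = 4.7; r = 4.7 − 4.7 = 0
t=9: ŷ = 2.9 + 0.6·9 = 8.3; r = 13.3 − 8.3 = 5
t=10: ŷ = 2.9 + 0.6·10 = 8.9; r = 5.9 − 8.9 = -3
t=11: ŷ = 2.9 + 0.6·11 = 9.5; r = 6.5 − 9.5 = -3
t=14: ŷ = 2.9 + 0.6·14 = 11.3; r = 8.3 − 11.3 = -3
t=16: ŷ = 2.9 + 0.6·16 = 12.5; r = 17.5 − 12.5 = 5
t=20: ŷ = 2.9 + 0.6·20 = 14.9; r = 13.9 − 14.9 = -1

0, 5, -3, -3, -3, 5, -1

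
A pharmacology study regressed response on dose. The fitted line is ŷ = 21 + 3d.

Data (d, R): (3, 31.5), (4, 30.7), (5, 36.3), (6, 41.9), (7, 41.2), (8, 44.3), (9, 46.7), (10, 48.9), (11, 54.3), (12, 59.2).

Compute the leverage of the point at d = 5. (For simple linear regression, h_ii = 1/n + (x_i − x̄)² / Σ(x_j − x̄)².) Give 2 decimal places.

h = 0.18

d̄ = (3 + 4 + 5 + 6 + 7 + 8 + 9 + 10 + 11 + 12)/10 = 7.5
Σ(d − d̄)² = 20.25 + 12.25 + 6.25 + 2.25 + 0.25 + 0.25 + 2.25 + 6.25 + 12.25 + 20.25 = 82.5
h = 1/10 + (-2.5)²/82.5 = 0.1 + 0.0757576 = 0.18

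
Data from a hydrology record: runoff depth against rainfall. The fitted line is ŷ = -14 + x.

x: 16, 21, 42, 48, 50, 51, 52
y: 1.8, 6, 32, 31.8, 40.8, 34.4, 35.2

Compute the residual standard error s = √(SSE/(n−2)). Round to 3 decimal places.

x=16: ŷ = -14 + 16 = 2; r = 1.8 − 2 = -0.2
x=21: ŷ = -14 + 21 = 7; r = 6 − 7 = -1
x=42: ŷ = -14 + 42 = 28; r = 32 − 28 = 4
x=48: ŷ = -14 + 48 = 34; r = 31.8 − 34 = -2.2
x=50: ŷ = -14 + 50 = 36; r = 40.8 − 36 = 4.8
x=51: ŷ = -14 + 51 = 37; r = 34.4 − 37 = -2.6
x=52: ŷ = -14 + 52 = 38; r = 35.2 − 38 = -2.8
SSE = 0.04 + 1 + 16 + 4.84 + 23.04 + 6.76 + 7.84 = 59.52
s = √(59.52/5) = √11.904 ≈ 3.450

s = 3.450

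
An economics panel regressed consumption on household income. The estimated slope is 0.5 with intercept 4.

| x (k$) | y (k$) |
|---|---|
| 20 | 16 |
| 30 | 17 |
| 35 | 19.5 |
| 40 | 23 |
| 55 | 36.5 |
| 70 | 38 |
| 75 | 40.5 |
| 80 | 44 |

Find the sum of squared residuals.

SSE = 40

x=20: ŷ = 4 + 0.5·20 = 14; e = 16 − 14 = 2
x=30: ŷ = 4 + 0.5·30 = 19; e = 17 − 19 = -2
x=35: ŷ = 4 + 0.5·35 = 21.5; e = 19.5 − 21.5 = -2
x=40: ŷ = 4 + 0.5·40 = 24; e = 23 − 24 = -1
x=55: ŷ = 4 + 0.5·55 = 31.5; e = 36.5 − 31.5 = 5
x=70: ŷ = 4 + 0.5·70 = 39; e = 38 − 39 = -1
x=75: ŷ = 4 + 0.5·75 = 41.5; e = 40.5 − 41.5 = -1
x=80: ŷ = 4 + 0.5·80 = 44; e = 44 − 44 = 0
SSE = 4 + 4 + 4 + 1 + 25 + 1 + 1 + 0 = 40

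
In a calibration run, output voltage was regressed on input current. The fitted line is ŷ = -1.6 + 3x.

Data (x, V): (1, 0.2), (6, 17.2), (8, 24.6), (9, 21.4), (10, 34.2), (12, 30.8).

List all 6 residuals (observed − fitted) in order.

-1.2, 0.8, 2.2, -4, 5.8, -3.6

x=1: ŷ = -1.6 + 3·1 = 1.4; r = 0.2 − 1.4 = -1.2
x=6: ŷ = -1.6 + 3·6 = 16.4; r = 17.2 − 16.4 = 0.8
x=8: ŷ = -1.6 + 3·8 = 22.4; r = 24.6 − 22.4 = 2.2
x=9: ŷ = -1.6 + 3·9 = 25.4; r = 21.4 − 25.4 = -4
x=10: ŷ = -1.6 + 3·10 = 28.4; r = 34.2 − 28.4 = 5.8
x=12: ŷ = -1.6 + 3·12 = 34.4; r = 30.8 − 34.4 = -3.6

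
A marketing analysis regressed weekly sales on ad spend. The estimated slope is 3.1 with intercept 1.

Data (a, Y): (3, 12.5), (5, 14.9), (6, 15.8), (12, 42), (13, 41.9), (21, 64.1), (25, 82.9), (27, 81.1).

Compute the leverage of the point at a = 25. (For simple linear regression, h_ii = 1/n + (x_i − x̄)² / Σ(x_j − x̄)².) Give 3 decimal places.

ā = (3 + 5 + 6 + 12 + 13 + 21 + 25 + 27)/8 = 14
Σ(a − ā)² = 121 + 81 + 64 + 4 + 1 + 49 + 121 + 169 = 610
h = 1/8 + (11)²/610 = 0.125 + 0.198361 = 0.323

h = 0.323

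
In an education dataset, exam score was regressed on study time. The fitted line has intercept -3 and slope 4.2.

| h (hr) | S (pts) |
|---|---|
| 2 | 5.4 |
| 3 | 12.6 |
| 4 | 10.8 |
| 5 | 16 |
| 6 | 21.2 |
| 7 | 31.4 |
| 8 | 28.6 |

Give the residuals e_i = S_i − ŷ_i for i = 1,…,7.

0, 3, -3, -2, -1, 5, -2

h=2: ŷ = -3 + 4.2·2 = 5.4; e = 5.4 − 5.4 = 0
h=3: ŷ = -3 + 4.2·3 = 9.6; e = 12.6 − 9.6 = 3
h=4: ŷ = -3 + 4.2·4 = 13.8; e = 10.8 − 13.8 = -3
h=5: ŷ = -3 + 4.2·5 = 18; e = 16 − 18 = -2
h=6: ŷ = -3 + 4.2·6 = 22.2; e = 21.2 − 22.2 = -1
h=7: ŷ = -3 + 4.2·7 = 26.4; e = 31.4 − 26.4 = 5
h=8: ŷ = -3 + 4.2·8 = 30.6; e = 28.6 − 30.6 = -2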